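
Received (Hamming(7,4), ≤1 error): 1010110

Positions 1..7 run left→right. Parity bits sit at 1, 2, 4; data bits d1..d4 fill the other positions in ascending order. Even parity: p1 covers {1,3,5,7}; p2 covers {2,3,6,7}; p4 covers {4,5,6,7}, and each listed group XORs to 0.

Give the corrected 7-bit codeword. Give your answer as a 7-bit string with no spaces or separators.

s1 (pos 1,3,5,7): 1⊕1⊕1⊕0 = 1
s2 (pos 2,3,6,7): 0⊕1⊕1⊕0 = 0
s4 (pos 4,5,6,7): 0⊕1⊕1⊕0 = 0
Syndrome s4…s1 = 001 → error at position 1.
Flip position 1: 1010110 → 0010110

0010110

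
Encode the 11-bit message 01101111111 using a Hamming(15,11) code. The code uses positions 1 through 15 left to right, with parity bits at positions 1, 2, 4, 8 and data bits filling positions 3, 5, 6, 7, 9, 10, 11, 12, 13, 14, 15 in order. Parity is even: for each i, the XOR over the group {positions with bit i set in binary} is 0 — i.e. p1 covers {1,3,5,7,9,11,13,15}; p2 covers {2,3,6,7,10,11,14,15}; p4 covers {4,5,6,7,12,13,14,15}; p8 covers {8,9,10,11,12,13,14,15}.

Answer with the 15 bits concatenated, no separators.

110011011111111

Place data at non-parity positions: p1 p2 0 p4 1 1 0 p8 1 1 1 1 1 1 1
p1 (pos 1,3,5,7,9,11,13,15): XOR of data positions = 0⊕1⊕0⊕1⊕1⊕1⊕1 = 1
p2 (pos 2,3,6,7,10,11,14,15): XOR of data positions = 0⊕1⊕0⊕1⊕1⊕1⊕1 = 1
p4 (pos 4,5,6,7,12,13,14,15): XOR of data positions = 1⊕1⊕0⊕1⊕1⊕1⊕1 = 0
p8 (pos 8,9,10,11,12,13,14,15): XOR of data positions = 1⊕1⊕1⊕1⊕1⊕1⊕1 = 1
Codeword: 110011011111111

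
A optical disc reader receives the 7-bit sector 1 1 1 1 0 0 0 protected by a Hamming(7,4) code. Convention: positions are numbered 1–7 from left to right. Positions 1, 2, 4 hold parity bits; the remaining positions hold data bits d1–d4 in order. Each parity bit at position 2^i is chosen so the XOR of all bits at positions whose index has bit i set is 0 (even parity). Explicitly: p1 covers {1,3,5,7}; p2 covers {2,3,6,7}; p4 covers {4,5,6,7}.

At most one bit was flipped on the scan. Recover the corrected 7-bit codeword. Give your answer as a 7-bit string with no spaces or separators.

s1 (pos 1,3,5,7): 1⊕1⊕0⊕0 = 0
s2 (pos 2,3,6,7): 1⊕1⊕0⊕0 = 0
s4 (pos 4,5,6,7): 1⊕0⊕0⊕0 = 1
Syndrome s4…s1 = 100 → error at position 4.
Flip position 4: 1111000 → 1110000

1110000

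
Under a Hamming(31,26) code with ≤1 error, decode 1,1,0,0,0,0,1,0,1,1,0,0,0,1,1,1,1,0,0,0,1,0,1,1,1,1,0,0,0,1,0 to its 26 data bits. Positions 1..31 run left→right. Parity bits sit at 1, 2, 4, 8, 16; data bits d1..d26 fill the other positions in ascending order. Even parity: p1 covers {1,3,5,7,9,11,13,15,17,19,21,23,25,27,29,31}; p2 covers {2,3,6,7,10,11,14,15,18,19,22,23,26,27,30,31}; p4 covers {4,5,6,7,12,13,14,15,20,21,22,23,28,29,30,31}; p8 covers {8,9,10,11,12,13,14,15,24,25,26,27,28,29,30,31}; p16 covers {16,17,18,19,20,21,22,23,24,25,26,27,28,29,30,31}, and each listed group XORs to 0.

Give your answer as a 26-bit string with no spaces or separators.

00011100011100010111100010

s1 (pos 1,3,5,7,9,11,13,15,17,19,21,23,25,27,29,31): 1⊕0⊕0⊕1⊕1⊕0⊕0⊕1⊕1⊕0⊕1⊕1⊕1⊕0⊕0⊕0 = 0
s2 (pos 2,3,6,7,10,11,14,15,18,19,22,23,26,27,30,31): 1⊕0⊕0⊕1⊕1⊕0⊕1⊕1⊕0⊕0⊕0⊕1⊕1⊕0⊕1⊕0 = 0
s4 (pos 4,5,6,7,12,13,14,15,20,21,22,23,28,29,30,31): 0⊕0⊕0⊕1⊕0⊕0⊕1⊕1⊕0⊕1⊕0⊕1⊕0⊕0⊕1⊕0 = 0
s8 (pos 8,9,10,11,12,13,14,15,24,25,26,27,28,29,30,31): 0⊕1⊕1⊕0⊕0⊕0⊕1⊕1⊕1⊕1⊕1⊕0⊕0⊕0⊕1⊕0 = 0
s16 (pos 16,17,18,19,20,21,22,23,24,25,26,27,28,29,30,31): 1⊕1⊕0⊕0⊕0⊕1⊕0⊕1⊕1⊕1⊕1⊕0⊕0⊕0⊕1⊕0 = 0
Syndrome s16…s1 = 00000 → no error.
Read data bits from positions 3,5,6,7,9,10,11,12,13,14,15,17,18,19,20,21,22,23,24,25,26,27,28,29,30,31: 00011100011100010111100010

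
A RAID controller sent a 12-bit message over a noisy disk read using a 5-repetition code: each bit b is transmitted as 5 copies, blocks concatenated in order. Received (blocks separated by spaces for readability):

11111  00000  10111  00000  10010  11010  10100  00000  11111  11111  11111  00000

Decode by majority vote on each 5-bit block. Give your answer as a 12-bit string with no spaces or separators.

Block 1 (11111): 5 ones → 1
Block 2 (00000): 0 ones → 0
Block 3 (10111): 4 ones → 1
Block 4 (00000): 0 ones → 0
Block 5 (10010): 2 ones → 0
Block 6 (11010): 3 ones → 1
Block 7 (10100): 2 ones → 0
Block 8 (00000): 0 ones → 0
Block 9 (11111): 5 ones → 1
Block 10 (11111): 5 ones → 1
Block 11 (11111): 5 ones → 1
Block 12 (00000): 0 ones → 0

101001001110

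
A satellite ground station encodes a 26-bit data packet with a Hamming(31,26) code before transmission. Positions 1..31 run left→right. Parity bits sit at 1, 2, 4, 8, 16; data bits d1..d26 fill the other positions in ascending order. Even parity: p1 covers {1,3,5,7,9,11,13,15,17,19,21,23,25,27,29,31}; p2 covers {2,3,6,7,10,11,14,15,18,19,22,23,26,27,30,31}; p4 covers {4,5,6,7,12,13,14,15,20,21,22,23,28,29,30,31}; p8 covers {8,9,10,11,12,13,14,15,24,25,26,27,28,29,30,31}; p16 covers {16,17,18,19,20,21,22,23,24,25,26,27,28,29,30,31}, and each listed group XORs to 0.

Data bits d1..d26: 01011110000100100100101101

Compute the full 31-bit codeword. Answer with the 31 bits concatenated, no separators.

Place data at non-parity positions: p1 p2 0 p4 1 0 1 p8 1 1 1 0 0 0 0 p16 1 0 0 1 0 0 1 0 0 1 0 1 1 0 1
p1 (pos 1,3,5,7,9,11,13,15,17,19,21,23,25,27,29,31): XOR of data positions = 0⊕1⊕1⊕1⊕1⊕0⊕0⊕1⊕0⊕0⊕1⊕0⊕0⊕1⊕1 = 0
p2 (pos 2,3,6,7,10,11,14,15,18,19,22,23,26,27,30,31): XOR of data positions = 0⊕0⊕1⊕1⊕1⊕0⊕0⊕0⊕0⊕0⊕1⊕1⊕0⊕0⊕1 = 0
p4 (pos 4,5,6,7,12,13,14,15,20,21,22,23,28,29,30,31): XOR of data positions = 1⊕0⊕1⊕0⊕0⊕0⊕0⊕1⊕0⊕0⊕1⊕1⊕1⊕0⊕1 = 1
p8 (pos 8,9,10,11,12,13,14,15,24,25,26,27,28,29,30,31): XOR of data positions = 1⊕1⊕1⊕0⊕0⊕0⊕0⊕0⊕0⊕1⊕0⊕1⊕1⊕0⊕1 = 1
p16 (pos 16,17,18,19,20,21,22,23,24,25,26,27,28,29,30,31): XOR of data positions = 1⊕0⊕0⊕1⊕0⊕0⊕1⊕0⊕0⊕1⊕0⊕1⊕1⊕0⊕1 = 1
Codeword: 0001101111100001100100100101101

0001101111100001100100100101101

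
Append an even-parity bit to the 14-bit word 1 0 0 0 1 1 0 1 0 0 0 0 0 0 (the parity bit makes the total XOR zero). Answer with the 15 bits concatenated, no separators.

100011010000000

XOR of the 14 data bits: 1⊕0⊕0⊕0⊕1⊕1⊕0⊕1⊕0⊕0⊕0⊕0⊕0⊕0 = 0
Parity bit = 0 (so all 15 bits XOR to 0).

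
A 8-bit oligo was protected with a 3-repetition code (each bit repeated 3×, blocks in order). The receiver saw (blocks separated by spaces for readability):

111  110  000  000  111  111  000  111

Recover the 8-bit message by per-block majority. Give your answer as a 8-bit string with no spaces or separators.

Block 1 (111): 3 ones → 1
Block 2 (110): 2 ones → 1
Block 3 (000): 0 ones → 0
Block 4 (000): 0 ones → 0
Block 5 (111): 3 ones → 1
Block 6 (111): 3 ones → 1
Block 7 (000): 0 ones → 0
Block 8 (111): 3 ones → 1

11001101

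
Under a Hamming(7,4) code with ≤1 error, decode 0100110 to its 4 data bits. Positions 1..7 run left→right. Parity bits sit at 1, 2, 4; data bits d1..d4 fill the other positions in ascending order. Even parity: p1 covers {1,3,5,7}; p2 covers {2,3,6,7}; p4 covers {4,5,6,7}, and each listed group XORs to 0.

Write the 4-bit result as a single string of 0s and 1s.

0110

s1 (pos 1,3,5,7): 0⊕0⊕1⊕0 = 1
s2 (pos 2,3,6,7): 1⊕0⊕1⊕0 = 0
s4 (pos 4,5,6,7): 0⊕1⊕1⊕0 = 0
Syndrome s4…s1 = 001 → error at position 1.
Flip position 1: 0100110 → 1100110
Read data bits from positions 3,5,6,7: 0110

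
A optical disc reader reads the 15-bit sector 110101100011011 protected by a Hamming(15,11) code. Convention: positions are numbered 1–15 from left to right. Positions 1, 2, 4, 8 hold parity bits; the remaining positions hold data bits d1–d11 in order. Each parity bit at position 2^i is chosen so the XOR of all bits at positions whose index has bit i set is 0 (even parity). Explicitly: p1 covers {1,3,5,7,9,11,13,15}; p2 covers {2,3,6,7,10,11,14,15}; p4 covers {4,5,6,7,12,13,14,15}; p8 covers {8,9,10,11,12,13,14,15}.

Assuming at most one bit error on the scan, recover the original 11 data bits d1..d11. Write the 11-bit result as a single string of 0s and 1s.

00110011011

s1 (pos 1,3,5,7,9,11,13,15): 1⊕0⊕0⊕1⊕0⊕1⊕0⊕1 = 0
s2 (pos 2,3,6,7,10,11,14,15): 1⊕0⊕1⊕1⊕0⊕1⊕1⊕1 = 0
s4 (pos 4,5,6,7,12,13,14,15): 1⊕0⊕1⊕1⊕1⊕0⊕1⊕1 = 0
s8 (pos 8,9,10,11,12,13,14,15): 0⊕0⊕0⊕1⊕1⊕0⊕1⊕1 = 0
Syndrome s8…s1 = 0000 → no error.
Read data bits from positions 3,5,6,7,9,10,11,12,13,14,15: 00110011011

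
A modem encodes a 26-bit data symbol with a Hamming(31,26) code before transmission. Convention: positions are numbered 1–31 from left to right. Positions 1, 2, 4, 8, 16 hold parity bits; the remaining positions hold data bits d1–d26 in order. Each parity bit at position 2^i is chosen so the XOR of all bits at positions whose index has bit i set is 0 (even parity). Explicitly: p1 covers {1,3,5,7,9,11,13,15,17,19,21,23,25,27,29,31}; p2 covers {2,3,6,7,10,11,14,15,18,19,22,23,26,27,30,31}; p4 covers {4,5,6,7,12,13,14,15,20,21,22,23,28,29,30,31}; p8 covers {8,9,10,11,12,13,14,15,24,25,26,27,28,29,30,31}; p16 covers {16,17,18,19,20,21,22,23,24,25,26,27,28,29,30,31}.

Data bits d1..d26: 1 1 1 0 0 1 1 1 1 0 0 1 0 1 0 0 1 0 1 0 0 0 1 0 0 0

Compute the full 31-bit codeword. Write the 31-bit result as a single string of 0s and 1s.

Place data at non-parity positions: p1 p2 1 p4 1 1 0 p8 0 1 1 1 1 0 0 p16 1 0 1 0 0 1 0 1 0 0 0 1 0 0 0
p1 (pos 1,3,5,7,9,11,13,15,17,19,21,23,25,27,29,31): XOR of data positions = 1⊕1⊕0⊕0⊕1⊕1⊕0⊕1⊕1⊕0⊕0⊕0⊕0⊕0⊕0 = 0
p2 (pos 2,3,6,7,10,11,14,15,18,19,22,23,26,27,30,31): XOR of data positions = 1⊕1⊕0⊕1⊕1⊕0⊕0⊕0⊕1⊕1⊕0⊕0⊕0⊕0⊕0 = 0
p4 (pos 4,5,6,7,12,13,14,15,20,21,22,23,28,29,30,31): XOR of data positions = 1⊕1⊕0⊕1⊕1⊕0⊕0⊕0⊕0⊕1⊕0⊕1⊕0⊕0⊕0 = 0
p8 (pos 8,9,10,11,12,13,14,15,24,25,26,27,28,29,30,31): XOR of data positions = 0⊕1⊕1⊕1⊕1⊕0⊕0⊕1⊕0⊕0⊕0⊕1⊕0⊕0⊕0 = 0
p16 (pos 16,17,18,19,20,21,22,23,24,25,26,27,28,29,30,31): XOR of data positions = 1⊕0⊕1⊕0⊕0⊕1⊕0⊕1⊕0⊕0⊕0⊕1⊕0⊕0⊕0 = 1
Codeword: 0010110001111001101001010001000

0010110001111001101001010001000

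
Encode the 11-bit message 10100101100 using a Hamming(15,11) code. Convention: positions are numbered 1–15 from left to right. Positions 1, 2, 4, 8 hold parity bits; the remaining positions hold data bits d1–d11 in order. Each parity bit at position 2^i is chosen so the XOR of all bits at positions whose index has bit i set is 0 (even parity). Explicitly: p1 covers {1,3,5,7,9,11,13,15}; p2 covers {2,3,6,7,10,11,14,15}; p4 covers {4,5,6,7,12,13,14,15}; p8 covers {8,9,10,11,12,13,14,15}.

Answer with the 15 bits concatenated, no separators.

Place data at non-parity positions: p1 p2 1 p4 0 1 0 p8 0 1 0 1 1 0 0
p1 (pos 1,3,5,7,9,11,13,15): XOR of data positions = 1⊕0⊕0⊕0⊕0⊕1⊕0 = 0
p2 (pos 2,3,6,7,10,11,14,15): XOR of data positions = 1⊕1⊕0⊕1⊕0⊕0⊕0 = 1
p4 (pos 4,5,6,7,12,13,14,15): XOR of data positions = 0⊕1⊕0⊕1⊕1⊕0⊕0 = 1
p8 (pos 8,9,10,11,12,13,14,15): XOR of data positions = 0⊕1⊕0⊕1⊕1⊕0⊕0 = 1
Codeword: 011101010101100

011101010101100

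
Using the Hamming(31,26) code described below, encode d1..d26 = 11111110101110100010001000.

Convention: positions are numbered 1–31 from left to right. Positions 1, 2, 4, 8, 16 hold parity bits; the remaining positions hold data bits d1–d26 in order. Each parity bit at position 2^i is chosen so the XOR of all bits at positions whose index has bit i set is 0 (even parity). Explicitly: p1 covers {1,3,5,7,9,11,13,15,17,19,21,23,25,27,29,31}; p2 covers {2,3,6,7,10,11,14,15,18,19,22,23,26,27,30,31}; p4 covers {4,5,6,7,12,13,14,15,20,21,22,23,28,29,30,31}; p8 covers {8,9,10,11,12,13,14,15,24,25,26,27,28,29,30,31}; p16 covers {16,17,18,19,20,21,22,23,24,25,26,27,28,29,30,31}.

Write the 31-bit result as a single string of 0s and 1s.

0111111111101011110100010001000

Place data at non-parity positions: p1 p2 1 p4 1 1 1 p8 1 1 1 0 1 0 1 p16 1 1 0 1 0 0 0 1 0 0 0 1 0 0 0
p1 (pos 1,3,5,7,9,11,13,15,17,19,21,23,25,27,29,31): XOR of data positions = 1⊕1⊕1⊕1⊕1⊕1⊕1⊕1⊕0⊕0⊕0⊕0⊕0⊕0⊕0 = 0
p2 (pos 2,3,6,7,10,11,14,15,18,19,22,23,26,27,30,31): XOR of data positions = 1⊕1⊕1⊕1⊕1⊕0⊕1⊕1⊕0⊕0⊕0⊕0⊕0⊕0⊕0 = 1
p4 (pos 4,5,6,7,12,13,14,15,20,21,22,23,28,29,30,31): XOR of data positions = 1⊕1⊕1⊕0⊕1⊕0⊕1⊕1⊕0⊕0⊕0⊕1⊕0⊕0⊕0 = 1
p8 (pos 8,9,10,11,12,13,14,15,24,25,26,27,28,29,30,31): XOR of data positions = 1⊕1⊕1⊕0⊕1⊕0⊕1⊕1⊕0⊕0⊕0⊕1⊕0⊕0⊕0 = 1
p16 (pos 16,17,18,19,20,21,22,23,24,25,26,27,28,29,30,31): XOR of data positions = 1⊕1⊕0⊕1⊕0⊕0⊕0⊕1⊕0⊕0⊕0⊕1⊕0⊕0⊕0 = 1
Codeword: 0111111111101011110100010001000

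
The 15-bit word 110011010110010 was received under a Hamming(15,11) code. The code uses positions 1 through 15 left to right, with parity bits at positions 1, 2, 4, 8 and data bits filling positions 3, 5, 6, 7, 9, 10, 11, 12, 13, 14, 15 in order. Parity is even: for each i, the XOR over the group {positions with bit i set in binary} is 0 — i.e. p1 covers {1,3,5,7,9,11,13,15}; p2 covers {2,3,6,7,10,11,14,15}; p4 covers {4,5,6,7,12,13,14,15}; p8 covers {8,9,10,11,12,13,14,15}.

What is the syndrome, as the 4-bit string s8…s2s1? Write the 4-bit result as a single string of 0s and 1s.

s1 (pos 1,3,5,7,9,11,13,15): 1⊕0⊕1⊕0⊕0⊕1⊕0⊕0 = 1
s2 (pos 2,3,6,7,10,11,14,15): 1⊕0⊕1⊕0⊕1⊕1⊕1⊕0 = 1
s4 (pos 4,5,6,7,12,13,14,15): 0⊕1⊕1⊕0⊕0⊕0⊕1⊕0 = 1
s8 (pos 8,9,10,11,12,13,14,15): 1⊕0⊕1⊕1⊕0⊕0⊕1⊕0 = 0
Syndrome s8…s1 = 0111 → error at position 7.

0111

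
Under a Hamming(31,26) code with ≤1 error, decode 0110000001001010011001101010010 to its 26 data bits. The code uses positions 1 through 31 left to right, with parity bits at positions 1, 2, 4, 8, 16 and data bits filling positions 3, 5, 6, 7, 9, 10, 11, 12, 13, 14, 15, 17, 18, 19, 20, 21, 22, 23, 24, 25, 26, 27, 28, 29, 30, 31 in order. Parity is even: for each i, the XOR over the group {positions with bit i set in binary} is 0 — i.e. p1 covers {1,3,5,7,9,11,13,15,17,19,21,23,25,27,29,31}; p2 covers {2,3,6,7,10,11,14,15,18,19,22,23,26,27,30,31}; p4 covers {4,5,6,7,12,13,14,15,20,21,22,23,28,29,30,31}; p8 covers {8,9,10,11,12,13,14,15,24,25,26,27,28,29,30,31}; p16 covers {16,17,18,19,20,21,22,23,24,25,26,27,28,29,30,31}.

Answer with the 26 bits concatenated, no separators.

10000100101011011101010010

s1 (pos 1,3,5,7,9,11,13,15,17,19,21,23,25,27,29,31): 0⊕1⊕0⊕0⊕0⊕0⊕1⊕1⊕0⊕1⊕0⊕1⊕1⊕1⊕0⊕0 = 1
s2 (pos 2,3,6,7,10,11,14,15,18,19,22,23,26,27,30,31): 1⊕1⊕0⊕0⊕1⊕0⊕0⊕1⊕1⊕1⊕1⊕1⊕0⊕1⊕1⊕0 = 0
s4 (pos 4,5,6,7,12,13,14,15,20,21,22,23,28,29,30,31): 0⊕0⊕0⊕0⊕0⊕1⊕0⊕1⊕0⊕0⊕1⊕1⊕0⊕0⊕1⊕0 = 1
s8 (pos 8,9,10,11,12,13,14,15,24,25,26,27,28,29,30,31): 0⊕0⊕1⊕0⊕0⊕1⊕0⊕1⊕0⊕1⊕0⊕1⊕0⊕0⊕1⊕0 = 0
s16 (pos 16,17,18,19,20,21,22,23,24,25,26,27,28,29,30,31): 0⊕0⊕1⊕1⊕0⊕0⊕1⊕1⊕0⊕1⊕0⊕1⊕0⊕0⊕1⊕0 = 1
Syndrome s16…s1 = 10101 → error at position 21.
Flip position 21: 0110000001001010011001101010010 → 0110000001001010011011101010010
Read data bits from positions 3,5,6,7,9,10,11,12,13,14,15,17,18,19,20,21,22,23,24,25,26,27,28,29,30,31: 10000100101011011101010010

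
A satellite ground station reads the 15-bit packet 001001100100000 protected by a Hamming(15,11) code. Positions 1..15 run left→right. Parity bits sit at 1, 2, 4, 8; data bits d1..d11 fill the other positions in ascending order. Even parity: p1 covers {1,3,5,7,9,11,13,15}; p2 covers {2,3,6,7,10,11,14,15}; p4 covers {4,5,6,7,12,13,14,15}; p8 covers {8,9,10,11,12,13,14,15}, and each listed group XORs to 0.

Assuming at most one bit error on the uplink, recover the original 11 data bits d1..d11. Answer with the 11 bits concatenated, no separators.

s1 (pos 1,3,5,7,9,11,13,15): 0⊕1⊕0⊕1⊕0⊕0⊕0⊕0 = 0
s2 (pos 2,3,6,7,10,11,14,15): 0⊕1⊕1⊕1⊕1⊕0⊕0⊕0 = 0
s4 (pos 4,5,6,7,12,13,14,15): 0⊕0⊕1⊕1⊕0⊕0⊕0⊕0 = 0
s8 (pos 8,9,10,11,12,13,14,15): 0⊕0⊕1⊕0⊕0⊕0⊕0⊕0 = 1
Syndrome s8…s1 = 1000 → error at position 8.
Flip position 8: 001001100100000 → 001001110100000
Read data bits from positions 3,5,6,7,9,10,11,12,13,14,15: 10110100000

10110100000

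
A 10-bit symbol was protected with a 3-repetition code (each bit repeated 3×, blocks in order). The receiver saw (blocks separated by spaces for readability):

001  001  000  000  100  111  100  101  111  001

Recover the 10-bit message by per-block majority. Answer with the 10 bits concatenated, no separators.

0000010110

Block 1 (001): 1 one → 0
Block 2 (001): 1 one → 0
Block 3 (000): 0 ones → 0
Block 4 (000): 0 ones → 0
Block 5 (100): 1 one → 0
Block 6 (111): 3 ones → 1
Block 7 (100): 1 one → 0
Block 8 (101): 2 ones → 1
Block 9 (111): 3 ones → 1
Block 10 (001): 1 one → 0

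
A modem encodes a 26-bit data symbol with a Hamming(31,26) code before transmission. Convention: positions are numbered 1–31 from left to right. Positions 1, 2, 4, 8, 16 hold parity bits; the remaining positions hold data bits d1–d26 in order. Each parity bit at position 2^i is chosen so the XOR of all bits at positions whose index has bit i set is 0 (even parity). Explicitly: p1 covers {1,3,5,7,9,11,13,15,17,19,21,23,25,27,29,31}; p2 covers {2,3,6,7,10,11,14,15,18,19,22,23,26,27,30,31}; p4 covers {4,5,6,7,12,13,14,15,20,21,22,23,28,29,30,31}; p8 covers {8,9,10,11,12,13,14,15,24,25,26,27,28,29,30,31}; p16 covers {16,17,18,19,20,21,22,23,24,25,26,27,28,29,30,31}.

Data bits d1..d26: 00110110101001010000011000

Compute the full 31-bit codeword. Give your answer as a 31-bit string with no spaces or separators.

1100011001101010001010000011000

Place data at non-parity positions: p1 p2 0 p4 0 1 1 p8 0 1 1 0 1 0 1 p16 0 0 1 0 1 0 0 0 0 0 1 1 0 0 0
p1 (pos 1,3,5,7,9,11,13,15,17,19,21,23,25,27,29,31): XOR of data positions = 0⊕0⊕1⊕0⊕1⊕1⊕1⊕0⊕1⊕1⊕0⊕0⊕1⊕0⊕0 = 1
p2 (pos 2,3,6,7,10,11,14,15,18,19,22,23,26,27,30,31): XOR of data positions = 0⊕1⊕1⊕1⊕1⊕0⊕1⊕0⊕1⊕0⊕0⊕0⊕1⊕0⊕0 = 1
p4 (pos 4,5,6,7,12,13,14,15,20,21,22,23,28,29,30,31): XOR of data positions = 0⊕1⊕1⊕0⊕1⊕0⊕1⊕0⊕1⊕0⊕0⊕1⊕0⊕0⊕0 = 0
p8 (pos 8,9,10,11,12,13,14,15,24,25,26,27,28,29,30,31): XOR of data positions = 0⊕1⊕1⊕0⊕1⊕0⊕1⊕0⊕0⊕0⊕1⊕1⊕0⊕0⊕0 = 0
p16 (pos 16,17,18,19,20,21,22,23,24,25,26,27,28,29,30,31): XOR of data positions = 0⊕0⊕1⊕0⊕1⊕0⊕0⊕0⊕0⊕0⊕1⊕1⊕0⊕0⊕0 = 0
Codeword: 1100011001101010001010000011000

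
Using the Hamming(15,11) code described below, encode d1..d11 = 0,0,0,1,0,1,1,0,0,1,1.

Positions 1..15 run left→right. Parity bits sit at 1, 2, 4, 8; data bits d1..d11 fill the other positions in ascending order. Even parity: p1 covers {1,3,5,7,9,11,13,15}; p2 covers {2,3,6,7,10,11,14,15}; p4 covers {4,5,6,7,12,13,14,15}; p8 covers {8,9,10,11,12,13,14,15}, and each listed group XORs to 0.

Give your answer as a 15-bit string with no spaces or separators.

110100100110011

Place data at non-parity positions: p1 p2 0 p4 0 0 1 p8 0 1 1 0 0 1 1
p1 (pos 1,3,5,7,9,11,13,15): XOR of data positions = 0⊕0⊕1⊕0⊕1⊕0⊕1 = 1
p2 (pos 2,3,6,7,10,11,14,15): XOR of data positions = 0⊕0⊕1⊕1⊕1⊕1⊕1 = 1
p4 (pos 4,5,6,7,12,13,14,15): XOR of data positions = 0⊕0⊕1⊕0⊕0⊕1⊕1 = 1
p8 (pos 8,9,10,11,12,13,14,15): XOR of data positions = 0⊕1⊕1⊕0⊕0⊕1⊕1 = 0
Codeword: 110100100110011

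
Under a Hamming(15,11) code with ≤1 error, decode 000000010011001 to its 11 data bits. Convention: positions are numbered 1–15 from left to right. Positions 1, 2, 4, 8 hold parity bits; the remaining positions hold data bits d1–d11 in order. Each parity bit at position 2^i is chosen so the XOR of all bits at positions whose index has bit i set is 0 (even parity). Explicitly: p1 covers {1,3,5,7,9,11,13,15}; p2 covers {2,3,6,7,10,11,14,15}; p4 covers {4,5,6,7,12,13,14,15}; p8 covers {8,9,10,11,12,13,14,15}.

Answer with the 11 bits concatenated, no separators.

00000011001

s1 (pos 1,3,5,7,9,11,13,15): 0⊕0⊕0⊕0⊕0⊕1⊕0⊕1 = 0
s2 (pos 2,3,6,7,10,11,14,15): 0⊕0⊕0⊕0⊕0⊕1⊕0⊕1 = 0
s4 (pos 4,5,6,7,12,13,14,15): 0⊕0⊕0⊕0⊕1⊕0⊕0⊕1 = 0
s8 (pos 8,9,10,11,12,13,14,15): 1⊕0⊕0⊕1⊕1⊕0⊕0⊕1 = 0
Syndrome s8…s1 = 0000 → no error.
Read data bits from positions 3,5,6,7,9,10,11,12,13,14,15: 00000011001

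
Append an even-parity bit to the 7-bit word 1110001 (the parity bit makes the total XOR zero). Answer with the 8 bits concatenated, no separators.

XOR of the 7 data bits: 1⊕1⊕1⊕0⊕0⊕0⊕1 = 0
Parity bit = 0 (so all 8 bits XOR to 0).

11100010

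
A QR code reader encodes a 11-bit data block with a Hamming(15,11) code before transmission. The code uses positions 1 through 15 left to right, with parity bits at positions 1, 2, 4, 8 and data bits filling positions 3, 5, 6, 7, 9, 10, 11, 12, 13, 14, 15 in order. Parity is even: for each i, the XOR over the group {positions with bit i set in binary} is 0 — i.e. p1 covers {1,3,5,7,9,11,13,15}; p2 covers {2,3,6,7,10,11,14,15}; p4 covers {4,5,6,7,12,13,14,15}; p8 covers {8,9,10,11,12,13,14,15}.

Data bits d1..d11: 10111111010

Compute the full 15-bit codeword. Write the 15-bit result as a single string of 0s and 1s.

Place data at non-parity positions: p1 p2 1 p4 0 1 1 p8 1 1 1 1 0 1 0
p1 (pos 1,3,5,7,9,11,13,15): XOR of data positions = 1⊕0⊕1⊕1⊕1⊕0⊕0 = 0
p2 (pos 2,3,6,7,10,11,14,15): XOR of data positions = 1⊕1⊕1⊕1⊕1⊕1⊕0 = 0
p4 (pos 4,5,6,7,12,13,14,15): XOR of data positions = 0⊕1⊕1⊕1⊕0⊕1⊕0 = 0
p8 (pos 8,9,10,11,12,13,14,15): XOR of data positions = 1⊕1⊕1⊕1⊕0⊕1⊕0 = 1
Codeword: 001001111111010

001001111111010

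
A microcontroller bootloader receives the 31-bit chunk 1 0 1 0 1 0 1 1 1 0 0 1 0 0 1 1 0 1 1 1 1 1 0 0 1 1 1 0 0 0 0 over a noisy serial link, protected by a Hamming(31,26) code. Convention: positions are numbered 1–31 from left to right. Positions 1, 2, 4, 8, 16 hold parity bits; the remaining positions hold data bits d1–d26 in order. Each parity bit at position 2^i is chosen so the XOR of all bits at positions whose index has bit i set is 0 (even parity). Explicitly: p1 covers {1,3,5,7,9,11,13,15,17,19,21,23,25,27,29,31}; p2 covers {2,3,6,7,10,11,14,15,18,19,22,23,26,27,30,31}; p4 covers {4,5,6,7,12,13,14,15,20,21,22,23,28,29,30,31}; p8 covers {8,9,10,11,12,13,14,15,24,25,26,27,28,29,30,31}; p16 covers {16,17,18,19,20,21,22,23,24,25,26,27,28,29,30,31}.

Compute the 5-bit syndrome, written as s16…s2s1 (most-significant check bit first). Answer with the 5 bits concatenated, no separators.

s1 (pos 1,3,5,7,9,11,13,15,17,19,21,23,25,27,29,31): 1⊕1⊕1⊕1⊕1⊕0⊕0⊕1⊕0⊕1⊕1⊕0⊕1⊕1⊕0⊕0 = 0
s2 (pos 2,3,6,7,10,11,14,15,18,19,22,23,26,27,30,31): 0⊕1⊕0⊕1⊕0⊕0⊕0⊕1⊕1⊕1⊕1⊕0⊕1⊕1⊕0⊕0 = 0
s4 (pos 4,5,6,7,12,13,14,15,20,21,22,23,28,29,30,31): 0⊕1⊕0⊕1⊕1⊕0⊕0⊕1⊕1⊕1⊕1⊕0⊕0⊕0⊕0⊕0 = 1
s8 (pos 8,9,10,11,12,13,14,15,24,25,26,27,28,29,30,31): 1⊕1⊕0⊕0⊕1⊕0⊕0⊕1⊕0⊕1⊕1⊕1⊕0⊕0⊕0⊕0 = 1
s16 (pos 16,17,18,19,20,21,22,23,24,25,26,27,28,29,30,31): 1⊕0⊕1⊕1⊕1⊕1⊕1⊕0⊕0⊕1⊕1⊕1⊕0⊕0⊕0⊕0 = 1
Syndrome s16…s1 = 11100 → error at position 28.

11100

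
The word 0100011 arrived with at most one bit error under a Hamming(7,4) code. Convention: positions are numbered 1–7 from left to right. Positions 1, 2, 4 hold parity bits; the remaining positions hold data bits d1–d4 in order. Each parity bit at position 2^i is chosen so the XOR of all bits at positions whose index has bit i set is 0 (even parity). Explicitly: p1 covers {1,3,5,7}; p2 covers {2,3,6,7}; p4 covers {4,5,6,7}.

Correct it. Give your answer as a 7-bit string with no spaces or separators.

0110011

s1 (pos 1,3,5,7): 0⊕0⊕0⊕1 = 1
s2 (pos 2,3,6,7): 1⊕0⊕1⊕1 = 1
s4 (pos 4,5,6,7): 0⊕0⊕1⊕1 = 0
Syndrome s4…s1 = 011 → error at position 3.
Flip position 3: 0100011 → 0110011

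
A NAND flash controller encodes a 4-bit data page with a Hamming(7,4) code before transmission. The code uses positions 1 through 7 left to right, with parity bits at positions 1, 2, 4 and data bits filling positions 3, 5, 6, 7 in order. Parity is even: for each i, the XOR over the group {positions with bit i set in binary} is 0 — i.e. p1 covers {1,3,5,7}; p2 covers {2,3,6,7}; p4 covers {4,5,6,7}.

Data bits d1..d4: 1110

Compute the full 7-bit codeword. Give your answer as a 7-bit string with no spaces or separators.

Place data at non-parity positions: p1 p2 1 p4 1 1 0
p1 (pos 1,3,5,7): XOR of data positions = 1⊕1⊕0 = 0
p2 (pos 2,3,6,7): XOR of data positions = 1⊕1⊕0 = 0
p4 (pos 4,5,6,7): XOR of data positions = 1⊕1⊕0 = 0
Codeword: 0010110

0010110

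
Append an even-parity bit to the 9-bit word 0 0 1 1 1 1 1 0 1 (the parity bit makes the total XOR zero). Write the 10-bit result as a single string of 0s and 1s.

XOR of the 9 data bits: 0⊕0⊕1⊕1⊕1⊕1⊕1⊕0⊕1 = 0
Parity bit = 0 (so all 10 bits XOR to 0).

0011111010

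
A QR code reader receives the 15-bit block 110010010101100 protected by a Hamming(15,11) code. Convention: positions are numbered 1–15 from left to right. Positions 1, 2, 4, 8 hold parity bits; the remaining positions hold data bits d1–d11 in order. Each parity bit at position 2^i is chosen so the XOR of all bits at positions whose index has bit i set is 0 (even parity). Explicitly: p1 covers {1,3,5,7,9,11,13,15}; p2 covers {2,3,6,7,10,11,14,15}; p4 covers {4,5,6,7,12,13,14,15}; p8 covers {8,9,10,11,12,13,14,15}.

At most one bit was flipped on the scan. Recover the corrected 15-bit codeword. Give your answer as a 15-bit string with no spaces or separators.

s1 (pos 1,3,5,7,9,11,13,15): 1⊕0⊕1⊕0⊕0⊕0⊕1⊕0 = 1
s2 (pos 2,3,6,7,10,11,14,15): 1⊕0⊕0⊕0⊕1⊕0⊕0⊕0 = 0
s4 (pos 4,5,6,7,12,13,14,15): 0⊕1⊕0⊕0⊕1⊕1⊕0⊕0 = 1
s8 (pos 8,9,10,11,12,13,14,15): 1⊕0⊕1⊕0⊕1⊕1⊕0⊕0 = 0
Syndrome s8…s1 = 0101 → error at position 5.
Flip position 5: 110010010101100 → 110000010101100

110000010101100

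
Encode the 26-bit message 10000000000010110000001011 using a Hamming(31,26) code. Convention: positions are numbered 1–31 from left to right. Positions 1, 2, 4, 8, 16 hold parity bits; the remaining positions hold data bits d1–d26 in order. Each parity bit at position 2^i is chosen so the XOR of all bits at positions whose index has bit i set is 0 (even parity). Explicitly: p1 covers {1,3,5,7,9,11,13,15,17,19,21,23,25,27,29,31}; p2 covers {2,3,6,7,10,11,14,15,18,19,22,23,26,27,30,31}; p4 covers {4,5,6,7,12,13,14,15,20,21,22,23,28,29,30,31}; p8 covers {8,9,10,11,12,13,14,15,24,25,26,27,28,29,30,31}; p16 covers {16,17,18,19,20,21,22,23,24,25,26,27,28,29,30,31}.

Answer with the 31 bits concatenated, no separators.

Place data at non-parity positions: p1 p2 1 p4 0 0 0 p8 0 0 0 0 0 0 0 p16 0 1 0 1 1 0 0 0 0 0 0 1 0 1 1
p1 (pos 1,3,5,7,9,11,13,15,17,19,21,23,25,27,29,31): XOR of data positions = 1⊕0⊕0⊕0⊕0⊕0⊕0⊕0⊕0⊕1⊕0⊕0⊕0⊕0⊕1 = 1
p2 (pos 2,3,6,7,10,11,14,15,18,19,22,23,26,27,30,31): XOR of data positions = 1⊕0⊕0⊕0⊕0⊕0⊕0⊕1⊕0⊕0⊕0⊕0⊕0⊕1⊕1 = 0
p4 (pos 4,5,6,7,12,13,14,15,20,21,22,23,28,29,30,31): XOR of data positions = 0⊕0⊕0⊕0⊕0⊕0⊕0⊕1⊕1⊕0⊕0⊕1⊕0⊕1⊕1 = 1
p8 (pos 8,9,10,11,12,13,14,15,24,25,26,27,28,29,30,31): XOR of data positions = 0⊕0⊕0⊕0⊕0⊕0⊕0⊕0⊕0⊕0⊕0⊕1⊕0⊕1⊕1 = 1
p16 (pos 16,17,18,19,20,21,22,23,24,25,26,27,28,29,30,31): XOR of data positions = 0⊕1⊕0⊕1⊕1⊕0⊕0⊕0⊕0⊕0⊕0⊕1⊕0⊕1⊕1 = 0
Codeword: 1011000100000000010110000001011

1011000100000000010110000001011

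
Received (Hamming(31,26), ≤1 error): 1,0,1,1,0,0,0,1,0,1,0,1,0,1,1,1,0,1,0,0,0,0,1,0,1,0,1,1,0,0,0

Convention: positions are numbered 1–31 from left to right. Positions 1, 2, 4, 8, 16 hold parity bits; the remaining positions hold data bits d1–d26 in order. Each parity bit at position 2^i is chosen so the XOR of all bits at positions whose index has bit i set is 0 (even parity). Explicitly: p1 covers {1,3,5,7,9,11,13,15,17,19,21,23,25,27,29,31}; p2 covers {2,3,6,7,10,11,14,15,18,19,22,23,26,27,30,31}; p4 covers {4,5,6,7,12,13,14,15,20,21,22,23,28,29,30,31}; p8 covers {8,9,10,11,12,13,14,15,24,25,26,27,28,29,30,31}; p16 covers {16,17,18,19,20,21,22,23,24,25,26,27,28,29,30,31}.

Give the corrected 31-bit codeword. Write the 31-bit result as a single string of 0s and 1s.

1111000101010111010000101011000

s1 (pos 1,3,5,7,9,11,13,15,17,19,21,23,25,27,29,31): 1⊕1⊕0⊕0⊕0⊕0⊕0⊕1⊕0⊕0⊕0⊕1⊕1⊕1⊕0⊕0 = 0
s2 (pos 2,3,6,7,10,11,14,15,18,19,22,23,26,27,30,31): 0⊕1⊕0⊕0⊕1⊕0⊕1⊕1⊕1⊕0⊕0⊕1⊕0⊕1⊕0⊕0 = 1
s4 (pos 4,5,6,7,12,13,14,15,20,21,22,23,28,29,30,31): 1⊕0⊕0⊕0⊕1⊕0⊕1⊕1⊕0⊕0⊕0⊕1⊕1⊕0⊕0⊕0 = 0
s8 (pos 8,9,10,11,12,13,14,15,24,25,26,27,28,29,30,31): 1⊕0⊕1⊕0⊕1⊕0⊕1⊕1⊕0⊕1⊕0⊕1⊕1⊕0⊕0⊕0 = 0
s16 (pos 16,17,18,19,20,21,22,23,24,25,26,27,28,29,30,31): 1⊕0⊕1⊕0⊕0⊕0⊕0⊕1⊕0⊕1⊕0⊕1⊕1⊕0⊕0⊕0 = 0
Syndrome s16…s1 = 00010 → error at position 2.
Flip position 2: 1011000101010111010000101011000 → 1111000101010111010000101011000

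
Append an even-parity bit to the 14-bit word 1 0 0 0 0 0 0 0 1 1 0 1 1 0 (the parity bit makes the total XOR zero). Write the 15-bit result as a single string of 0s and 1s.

100000001101101

XOR of the 14 data bits: 1⊕0⊕0⊕0⊕0⊕0⊕0⊕0⊕1⊕1⊕0⊕1⊕1⊕0 = 1
Parity bit = 1 (so all 15 bits XOR to 0).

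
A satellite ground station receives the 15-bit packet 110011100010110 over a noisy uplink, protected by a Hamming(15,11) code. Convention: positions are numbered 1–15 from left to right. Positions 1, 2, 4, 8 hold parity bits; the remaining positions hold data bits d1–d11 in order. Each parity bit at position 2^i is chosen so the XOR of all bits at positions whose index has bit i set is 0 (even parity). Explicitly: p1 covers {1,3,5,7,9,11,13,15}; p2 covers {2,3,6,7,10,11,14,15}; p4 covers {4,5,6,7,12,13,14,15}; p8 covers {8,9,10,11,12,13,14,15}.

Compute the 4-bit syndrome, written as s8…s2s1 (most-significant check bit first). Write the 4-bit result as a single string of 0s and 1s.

s1 (pos 1,3,5,7,9,11,13,15): 1⊕0⊕1⊕1⊕0⊕1⊕1⊕0 = 1
s2 (pos 2,3,6,7,10,11,14,15): 1⊕0⊕1⊕1⊕0⊕1⊕1⊕0 = 1
s4 (pos 4,5,6,7,12,13,14,15): 0⊕1⊕1⊕1⊕0⊕1⊕1⊕0 = 1
s8 (pos 8,9,10,11,12,13,14,15): 0⊕0⊕0⊕1⊕0⊕1⊕1⊕0 = 1
Syndrome s8…s1 = 1111 → error at position 15.

1111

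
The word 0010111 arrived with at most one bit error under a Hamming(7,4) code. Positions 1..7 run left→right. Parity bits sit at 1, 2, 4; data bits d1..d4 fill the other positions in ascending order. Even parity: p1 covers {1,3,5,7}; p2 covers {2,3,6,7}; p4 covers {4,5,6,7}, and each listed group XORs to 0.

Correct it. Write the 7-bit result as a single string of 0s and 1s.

s1 (pos 1,3,5,7): 0⊕1⊕1⊕1 = 1
s2 (pos 2,3,6,7): 0⊕1⊕1⊕1 = 1
s4 (pos 4,5,6,7): 0⊕1⊕1⊕1 = 1
Syndrome s4…s1 = 111 → error at position 7.
Flip position 7: 0010111 → 0010110

0010110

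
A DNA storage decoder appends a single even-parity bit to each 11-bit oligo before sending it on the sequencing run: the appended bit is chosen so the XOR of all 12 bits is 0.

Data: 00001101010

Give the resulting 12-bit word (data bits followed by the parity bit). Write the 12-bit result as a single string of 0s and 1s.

000011010100

XOR of the 11 data bits: 0⊕0⊕0⊕0⊕1⊕1⊕0⊕1⊕0⊕1⊕0 = 0
Parity bit = 0 (so all 12 bits XOR to 0).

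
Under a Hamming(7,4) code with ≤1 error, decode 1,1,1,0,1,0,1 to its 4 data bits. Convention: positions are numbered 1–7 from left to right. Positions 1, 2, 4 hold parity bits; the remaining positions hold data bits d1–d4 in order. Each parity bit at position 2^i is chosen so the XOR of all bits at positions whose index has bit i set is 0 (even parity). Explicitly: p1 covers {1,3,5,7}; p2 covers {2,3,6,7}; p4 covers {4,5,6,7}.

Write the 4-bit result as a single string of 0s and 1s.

s1 (pos 1,3,5,7): 1⊕1⊕1⊕1 = 0
s2 (pos 2,3,6,7): 1⊕1⊕0⊕1 = 1
s4 (pos 4,5,6,7): 0⊕1⊕0⊕1 = 0
Syndrome s4…s1 = 010 → error at position 2.
Flip position 2: 1110101 → 1010101
Read data bits from positions 3,5,6,7: 1101

1101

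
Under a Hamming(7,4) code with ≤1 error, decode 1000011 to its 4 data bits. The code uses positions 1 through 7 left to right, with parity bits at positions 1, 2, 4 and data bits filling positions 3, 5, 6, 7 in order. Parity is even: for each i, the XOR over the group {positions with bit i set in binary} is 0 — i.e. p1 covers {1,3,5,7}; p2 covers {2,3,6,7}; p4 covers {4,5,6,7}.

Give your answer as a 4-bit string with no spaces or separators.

s1 (pos 1,3,5,7): 1⊕0⊕0⊕1 = 0
s2 (pos 2,3,6,7): 0⊕0⊕1⊕1 = 0
s4 (pos 4,5,6,7): 0⊕0⊕1⊕1 = 0
Syndrome s4…s1 = 000 → no error.
Read data bits from positions 3,5,6,7: 0011

0011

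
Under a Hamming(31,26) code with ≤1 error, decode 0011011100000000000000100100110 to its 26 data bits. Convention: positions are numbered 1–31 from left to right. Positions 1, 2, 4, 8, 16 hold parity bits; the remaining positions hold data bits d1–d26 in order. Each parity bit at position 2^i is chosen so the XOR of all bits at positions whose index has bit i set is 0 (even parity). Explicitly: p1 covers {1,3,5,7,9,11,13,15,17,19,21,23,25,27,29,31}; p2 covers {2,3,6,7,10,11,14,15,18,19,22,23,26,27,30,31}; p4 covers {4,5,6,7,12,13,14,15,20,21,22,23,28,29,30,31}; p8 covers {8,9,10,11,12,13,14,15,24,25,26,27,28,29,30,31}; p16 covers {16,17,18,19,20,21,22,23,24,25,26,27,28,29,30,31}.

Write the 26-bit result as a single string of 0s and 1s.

s1 (pos 1,3,5,7,9,11,13,15,17,19,21,23,25,27,29,31): 0⊕1⊕0⊕1⊕0⊕0⊕0⊕0⊕0⊕0⊕0⊕1⊕0⊕0⊕1⊕0 = 0
s2 (pos 2,3,6,7,10,11,14,15,18,19,22,23,26,27,30,31): 0⊕1⊕1⊕1⊕0⊕0⊕0⊕0⊕0⊕0⊕0⊕1⊕1⊕0⊕1⊕0 = 0
s4 (pos 4,5,6,7,12,13,14,15,20,21,22,23,28,29,30,31): 1⊕0⊕1⊕1⊕0⊕0⊕0⊕0⊕0⊕0⊕0⊕1⊕0⊕1⊕1⊕0 = 0
s8 (pos 8,9,10,11,12,13,14,15,24,25,26,27,28,29,30,31): 1⊕0⊕0⊕0⊕0⊕0⊕0⊕0⊕0⊕0⊕1⊕0⊕0⊕1⊕1⊕0 = 0
s16 (pos 16,17,18,19,20,21,22,23,24,25,26,27,28,29,30,31): 0⊕0⊕0⊕0⊕0⊕0⊕0⊕1⊕0⊕0⊕1⊕0⊕0⊕1⊕1⊕0 = 0
Syndrome s16…s1 = 00000 → no error.
Read data bits from positions 3,5,6,7,9,10,11,12,13,14,15,17,18,19,20,21,22,23,24,25,26,27,28,29,30,31: 10110000000000000100100110

10110000000000000100100110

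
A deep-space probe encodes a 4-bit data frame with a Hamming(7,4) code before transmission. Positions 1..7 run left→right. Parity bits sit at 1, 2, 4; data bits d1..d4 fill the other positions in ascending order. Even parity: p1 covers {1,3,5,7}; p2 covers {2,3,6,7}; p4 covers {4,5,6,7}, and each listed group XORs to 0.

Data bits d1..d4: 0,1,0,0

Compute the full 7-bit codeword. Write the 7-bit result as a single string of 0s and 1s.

Place data at non-parity positions: p1 p2 0 p4 1 0 0
p1 (pos 1,3,5,7): XOR of data positions = 0⊕1⊕0 = 1
p2 (pos 2,3,6,7): XOR of data positions = 0⊕0⊕0 = 0
p4 (pos 4,5,6,7): XOR of data positions = 1⊕0⊕0 = 1
Codeword: 1001100

1001100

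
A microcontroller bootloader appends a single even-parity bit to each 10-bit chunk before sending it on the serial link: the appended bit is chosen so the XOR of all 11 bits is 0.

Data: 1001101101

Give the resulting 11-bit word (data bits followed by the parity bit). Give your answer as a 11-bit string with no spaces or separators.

10011011010

XOR of the 10 data bits: 1⊕0⊕0⊕1⊕1⊕0⊕1⊕1⊕0⊕1 = 0
Parity bit = 0 (so all 11 bits XOR to 0).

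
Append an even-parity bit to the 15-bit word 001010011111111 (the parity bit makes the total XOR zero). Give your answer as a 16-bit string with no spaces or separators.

XOR of the 15 data bits: 0⊕0⊕1⊕0⊕1⊕0⊕0⊕1⊕1⊕1⊕1⊕1⊕1⊕1⊕1 = 0
Parity bit = 0 (so all 16 bits XOR to 0).

0010100111111110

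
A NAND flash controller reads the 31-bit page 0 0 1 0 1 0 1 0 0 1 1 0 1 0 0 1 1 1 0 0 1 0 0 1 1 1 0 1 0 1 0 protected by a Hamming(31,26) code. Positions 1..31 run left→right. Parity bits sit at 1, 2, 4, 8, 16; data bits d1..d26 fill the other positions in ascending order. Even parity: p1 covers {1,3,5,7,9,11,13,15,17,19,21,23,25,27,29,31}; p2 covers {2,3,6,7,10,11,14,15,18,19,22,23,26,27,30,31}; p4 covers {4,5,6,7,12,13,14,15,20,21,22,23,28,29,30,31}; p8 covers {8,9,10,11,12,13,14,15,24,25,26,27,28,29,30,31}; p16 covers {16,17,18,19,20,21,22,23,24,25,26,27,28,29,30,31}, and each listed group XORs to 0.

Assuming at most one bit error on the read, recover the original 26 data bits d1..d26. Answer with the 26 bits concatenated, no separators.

11010110100100010011101010

s1 (pos 1,3,5,7,9,11,13,15,17,19,21,23,25,27,29,31): 0⊕1⊕1⊕1⊕0⊕1⊕1⊕0⊕1⊕0⊕1⊕0⊕1⊕0⊕0⊕0 = 0
s2 (pos 2,3,6,7,10,11,14,15,18,19,22,23,26,27,30,31): 0⊕1⊕0⊕1⊕1⊕1⊕0⊕0⊕1⊕0⊕0⊕0⊕1⊕0⊕1⊕0 = 1
s4 (pos 4,5,6,7,12,13,14,15,20,21,22,23,28,29,30,31): 0⊕1⊕0⊕1⊕0⊕1⊕0⊕0⊕0⊕1⊕0⊕0⊕1⊕0⊕1⊕0 = 0
s8 (pos 8,9,10,11,12,13,14,15,24,25,26,27,28,29,30,31): 0⊕0⊕1⊕1⊕0⊕1⊕0⊕0⊕1⊕1⊕1⊕0⊕1⊕0⊕1⊕0 = 0
s16 (pos 16,17,18,19,20,21,22,23,24,25,26,27,28,29,30,31): 1⊕1⊕1⊕0⊕0⊕1⊕0⊕0⊕1⊕1⊕1⊕0⊕1⊕0⊕1⊕0 = 1
Syndrome s16…s1 = 10010 → error at position 18.
Flip position 18: 0010101001101001110010011101010 → 0010101001101001100010011101010
Read data bits from positions 3,5,6,7,9,10,11,12,13,14,15,17,18,19,20,21,22,23,24,25,26,27,28,29,30,31: 11010110100100010011101010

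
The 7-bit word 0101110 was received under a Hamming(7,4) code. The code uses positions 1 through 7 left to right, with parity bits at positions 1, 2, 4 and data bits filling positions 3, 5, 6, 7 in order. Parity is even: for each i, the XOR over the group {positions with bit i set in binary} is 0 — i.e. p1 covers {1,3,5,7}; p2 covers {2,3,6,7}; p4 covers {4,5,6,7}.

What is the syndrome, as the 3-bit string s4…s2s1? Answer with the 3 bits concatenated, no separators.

101

s1 (pos 1,3,5,7): 0⊕0⊕1⊕0 = 1
s2 (pos 2,3,6,7): 1⊕0⊕1⊕0 = 0
s4 (pos 4,5,6,7): 1⊕1⊕1⊕0 = 1
Syndrome s4…s1 = 101 → error at position 5.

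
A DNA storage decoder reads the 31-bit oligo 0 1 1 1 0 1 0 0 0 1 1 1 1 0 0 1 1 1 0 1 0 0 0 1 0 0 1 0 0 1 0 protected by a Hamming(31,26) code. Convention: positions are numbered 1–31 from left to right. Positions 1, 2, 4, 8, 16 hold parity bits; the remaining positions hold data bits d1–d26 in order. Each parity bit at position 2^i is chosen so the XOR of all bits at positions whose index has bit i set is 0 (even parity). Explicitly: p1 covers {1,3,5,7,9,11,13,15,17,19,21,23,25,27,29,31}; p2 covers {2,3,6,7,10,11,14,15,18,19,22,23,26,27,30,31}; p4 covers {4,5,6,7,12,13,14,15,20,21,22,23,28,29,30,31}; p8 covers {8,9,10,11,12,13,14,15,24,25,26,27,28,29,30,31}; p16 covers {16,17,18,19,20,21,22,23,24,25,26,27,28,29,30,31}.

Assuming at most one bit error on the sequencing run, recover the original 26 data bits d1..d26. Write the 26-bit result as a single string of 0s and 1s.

s1 (pos 1,3,5,7,9,11,13,15,17,19,21,23,25,27,29,31): 0⊕1⊕0⊕0⊕0⊕1⊕1⊕0⊕1⊕0⊕0⊕0⊕0⊕1⊕0⊕0 = 1
s2 (pos 2,3,6,7,10,11,14,15,18,19,22,23,26,27,30,31): 1⊕1⊕1⊕0⊕1⊕1⊕0⊕0⊕1⊕0⊕0⊕0⊕0⊕1⊕1⊕0 = 0
s4 (pos 4,5,6,7,12,13,14,15,20,21,22,23,28,29,30,31): 1⊕0⊕1⊕0⊕1⊕1⊕0⊕0⊕1⊕0⊕0⊕0⊕0⊕0⊕1⊕0 = 0
s8 (pos 8,9,10,11,12,13,14,15,24,25,26,27,28,29,30,31): 0⊕0⊕1⊕1⊕1⊕1⊕0⊕0⊕1⊕0⊕0⊕1⊕0⊕0⊕1⊕0 = 1
s16 (pos 16,17,18,19,20,21,22,23,24,25,26,27,28,29,30,31): 1⊕1⊕1⊕0⊕1⊕0⊕0⊕0⊕1⊕0⊕0⊕1⊕0⊕0⊕1⊕0 = 1
Syndrome s16…s1 = 11001 → error at position 25.
Flip position 25: 0111010001111001110100010010010 → 0111010001111001110100011010010
Read data bits from positions 3,5,6,7,9,10,11,12,13,14,15,17,18,19,20,21,22,23,24,25,26,27,28,29,30,31: 10100111100110100011010010

10100111100110100011010010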